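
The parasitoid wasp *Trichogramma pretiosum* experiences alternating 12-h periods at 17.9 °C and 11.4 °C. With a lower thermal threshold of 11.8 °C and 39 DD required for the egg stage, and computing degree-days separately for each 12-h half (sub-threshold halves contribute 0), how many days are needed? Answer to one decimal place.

Day half: max(0, 17.9 − 11.8) × 0.5 = 6.1 × 0.5 = 3.05 DD.
Night half: max(0, 11.4 − 11.8) × 0.5 = 0.0 × 0.5 = 0.00 DD.
Per 24 h: 3.05 DD/day.
Duration = 39 / 3.05 = 12.787 ≈ 12.8 days.

12.8 days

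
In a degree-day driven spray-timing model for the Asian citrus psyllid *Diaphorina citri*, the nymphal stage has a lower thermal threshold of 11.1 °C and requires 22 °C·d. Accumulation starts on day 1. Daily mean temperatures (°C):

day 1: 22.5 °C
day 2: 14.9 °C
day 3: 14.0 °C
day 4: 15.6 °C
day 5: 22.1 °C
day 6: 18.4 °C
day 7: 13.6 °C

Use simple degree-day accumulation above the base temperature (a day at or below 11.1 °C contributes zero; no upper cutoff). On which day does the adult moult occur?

Daily DD above 11.1 °C: 11.4, 3.8, 2.9, 4.5, 11.0, 7.3, 2.5.
Cumulative: 11.4, 15.2, 18.1, 22.6, 33.6, 40.9, 43.4.
The total first reaches 22 DD on day 4.

day 4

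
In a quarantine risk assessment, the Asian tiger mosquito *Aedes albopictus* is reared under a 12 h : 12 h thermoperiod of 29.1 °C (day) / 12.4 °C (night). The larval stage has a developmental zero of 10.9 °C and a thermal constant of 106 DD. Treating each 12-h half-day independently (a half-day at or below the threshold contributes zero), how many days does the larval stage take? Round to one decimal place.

10.8 days

Day half: max(0, 29.1 − 10.9) × 0.5 = 18.2 × 0.5 = 9.10 DD.
Night half: max(0, 12.4 − 10.9) × 0.5 = 1.5 × 0.5 = 0.75 DD.
Per 24 h: 9.85 DD/day.
Duration = 106 / 9.85 = 10.761 ≈ 10.8 days.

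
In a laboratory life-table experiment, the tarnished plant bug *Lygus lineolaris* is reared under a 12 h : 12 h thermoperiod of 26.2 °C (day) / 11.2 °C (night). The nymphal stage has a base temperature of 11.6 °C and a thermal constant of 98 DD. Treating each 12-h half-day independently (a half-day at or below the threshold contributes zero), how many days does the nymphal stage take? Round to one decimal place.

13.4 days

Day half: max(0, 26.2 − 11.6) × 0.5 = 14.6 × 0.5 = 7.30 DD.
Night half: max(0, 11.2 − 11.6) × 0.5 = 0.0 × 0.5 = 0.00 DD.
Per 24 h: 7.30 DD/day.
Duration = 98 / 7.30 = 13.425 ≈ 13.4 days.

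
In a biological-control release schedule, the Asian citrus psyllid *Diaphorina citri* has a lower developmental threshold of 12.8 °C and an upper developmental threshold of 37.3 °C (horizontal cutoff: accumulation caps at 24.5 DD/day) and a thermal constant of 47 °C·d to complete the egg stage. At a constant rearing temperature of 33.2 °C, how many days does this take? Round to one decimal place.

Daily accumulation = 33.2 − 12.8 = 20.4 DD/day.
Duration = 47 / 20.4 = 2.304 ≈ 2.3 days.

2.3 days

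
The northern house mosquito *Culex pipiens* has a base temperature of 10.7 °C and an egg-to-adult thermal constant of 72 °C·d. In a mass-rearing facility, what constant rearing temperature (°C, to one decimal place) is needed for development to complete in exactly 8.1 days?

Required daily accumulation = 72 / 8.1 = 8.889 DD/day.
T = T_base + 8.889 = 10.7 + 8.889 = 19.589 ≈ 19.6 °C.

19.6 °C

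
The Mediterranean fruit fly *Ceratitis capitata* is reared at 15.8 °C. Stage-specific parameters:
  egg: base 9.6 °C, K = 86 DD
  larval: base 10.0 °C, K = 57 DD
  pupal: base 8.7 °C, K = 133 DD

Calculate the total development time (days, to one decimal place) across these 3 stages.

egg: 86 / (15.8 − 9.6) = 86 / 6.2 = 13.871 d.
larval: 57 / (15.8 − 10.0) = 57 / 5.8 = 9.828 d.
pupal: 133 / (15.8 − 8.7) = 133 / 7.1 = 18.732 d.
Sum = 42.431 ≈ 42.4 days.

42.4 days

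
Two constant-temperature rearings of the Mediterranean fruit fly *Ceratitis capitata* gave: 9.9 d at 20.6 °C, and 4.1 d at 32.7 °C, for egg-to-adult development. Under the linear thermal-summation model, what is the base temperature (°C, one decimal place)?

12.0 °C

Linear rate model ⇒ the product D·(T − T_b) is constant across temperatures.
9.9·(20.6 − T_b) = 4.1·(32.7 − T_b)
T_b = (9.9·20.6 − 4.1·32.7) / (9.9 − 4.1) = 69.87 / 5.8 = 12.047 °C ≈ 12.0 °C.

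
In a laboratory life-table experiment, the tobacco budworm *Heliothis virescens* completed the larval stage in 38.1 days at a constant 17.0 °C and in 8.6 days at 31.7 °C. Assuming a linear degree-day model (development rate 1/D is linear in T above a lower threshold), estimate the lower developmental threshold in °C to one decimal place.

12.7 °C

Linear rate model ⇒ the product D·(T − T_b) is constant across temperatures.
38.1·(17.0 − T_b) = 8.6·(31.7 − T_b)
T_b = (38.1·17.0 − 8.6·31.7) / (38.1 − 8.6) = 375.08 / 29.5 = 12.715 °C ≈ 12.7 °C.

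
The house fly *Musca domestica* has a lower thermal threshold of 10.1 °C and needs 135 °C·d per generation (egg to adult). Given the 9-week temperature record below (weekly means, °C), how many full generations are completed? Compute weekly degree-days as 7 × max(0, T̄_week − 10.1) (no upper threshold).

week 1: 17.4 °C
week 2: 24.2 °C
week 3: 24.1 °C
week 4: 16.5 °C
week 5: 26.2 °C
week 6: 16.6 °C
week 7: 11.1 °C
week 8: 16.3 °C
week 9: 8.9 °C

3 generations

Weekly DD (7 × max(0, T̄ − 10.1)): 51.1, 98.7, 98.0, 44.8, 112.7, 45.5, 7.0, 43.4, 0.0.
Season total = 501.2 DD.
Complete generations = ⌊501.2 / 135⌋ = 3.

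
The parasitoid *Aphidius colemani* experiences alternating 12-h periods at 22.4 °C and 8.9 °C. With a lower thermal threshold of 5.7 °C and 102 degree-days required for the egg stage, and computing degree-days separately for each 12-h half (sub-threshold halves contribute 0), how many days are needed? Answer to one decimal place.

Day half: max(0, 22.4 − 5.7) × 0.5 = 16.7 × 0.5 = 8.35 DD.
Night half: max(0, 8.9 − 5.7) × 0.5 = 3.2 × 0.5 = 1.60 DD.
Per 24 h: 9.95 DD/day.
Duration = 102 / 9.95 = 10.251 ≈ 10.3 days.

10.3 days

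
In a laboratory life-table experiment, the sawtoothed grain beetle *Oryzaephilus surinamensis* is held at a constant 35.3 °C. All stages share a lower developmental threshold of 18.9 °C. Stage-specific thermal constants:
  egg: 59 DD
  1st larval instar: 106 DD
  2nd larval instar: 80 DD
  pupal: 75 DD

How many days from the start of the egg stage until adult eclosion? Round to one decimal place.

Daily accumulation at 35.3 °C = 35.3 − 18.9 = 16.4 DD/day.
Total K = 59 + 106 + 80 + 75 = 320 DD.
Total duration = 320 / 16.4 = 19.512 ≈ 19.5 days.

19.5 days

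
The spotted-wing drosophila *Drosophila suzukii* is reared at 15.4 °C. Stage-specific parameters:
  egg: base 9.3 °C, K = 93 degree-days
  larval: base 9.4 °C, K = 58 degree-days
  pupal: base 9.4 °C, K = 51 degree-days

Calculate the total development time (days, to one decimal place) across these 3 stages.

egg: 93 / (15.4 − 9.3) = 93 / 6.1 = 15.246 d.
larval: 58 / (15.4 − 9.4) = 58 / 6.0 = 9.667 d.
pupal: 51 / (15.4 − 9.4) = 51 / 6.0 = 8.500 d.
Sum = 33.413 ≈ 33.4 days.

33.4 days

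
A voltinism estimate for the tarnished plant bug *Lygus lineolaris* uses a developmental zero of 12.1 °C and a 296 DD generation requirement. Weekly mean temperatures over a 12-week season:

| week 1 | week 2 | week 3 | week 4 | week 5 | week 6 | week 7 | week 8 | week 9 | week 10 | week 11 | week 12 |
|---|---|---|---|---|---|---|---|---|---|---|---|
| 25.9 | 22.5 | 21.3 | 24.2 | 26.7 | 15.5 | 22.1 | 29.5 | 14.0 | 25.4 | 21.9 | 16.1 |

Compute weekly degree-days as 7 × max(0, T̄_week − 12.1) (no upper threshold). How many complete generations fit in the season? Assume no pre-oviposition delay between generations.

Weekly DD (7 × max(0, T̄ − 12.1)): 96.6, 72.8, 64.4, 84.7, 102.2, 23.8, 70.0, 121.8, 13.3, 93.1, 68.6, 28.0.
Season total = 839.3 DD.
Complete generations = ⌊839.3 / 296⌋ = 2.

2 generations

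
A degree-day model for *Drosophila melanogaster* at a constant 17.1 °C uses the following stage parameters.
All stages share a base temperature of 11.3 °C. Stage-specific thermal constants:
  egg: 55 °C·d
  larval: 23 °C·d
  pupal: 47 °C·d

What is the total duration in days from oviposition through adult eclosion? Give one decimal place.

21.6 days

Daily accumulation at 17.1 °C = 17.1 − 11.3 = 5.8 DD/day.
Total K = 55 + 23 + 47 = 125 DD.
Total duration = 125 / 5.8 = 21.552 ≈ 21.6 days.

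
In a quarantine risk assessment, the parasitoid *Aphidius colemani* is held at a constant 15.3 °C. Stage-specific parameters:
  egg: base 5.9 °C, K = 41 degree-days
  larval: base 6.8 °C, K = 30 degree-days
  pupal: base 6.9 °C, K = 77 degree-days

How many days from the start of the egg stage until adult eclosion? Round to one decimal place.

17.1 days

egg: 41 / (15.3 − 5.9) = 41 / 9.4 = 4.362 d.
larval: 30 / (15.3 − 6.8) = 30 / 8.5 = 3.529 d.
pupal: 77 / (15.3 − 6.9) = 77 / 8.4 = 9.167 d.
Sum = 17.058 ≈ 17.1 days.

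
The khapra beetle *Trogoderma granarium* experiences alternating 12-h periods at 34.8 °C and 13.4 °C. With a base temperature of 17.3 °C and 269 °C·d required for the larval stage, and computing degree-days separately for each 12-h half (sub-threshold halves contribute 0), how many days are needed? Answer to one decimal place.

Day half: max(0, 34.8 − 17.3) × 0.5 = 17.5 × 0.5 = 8.75 DD.
Night half: max(0, 13.4 − 17.3) × 0.5 = 0.0 × 0.5 = 0.00 DD.
Per 24 h: 8.75 DD/day.
Duration = 269 / 8.75 = 30.743 ≈ 30.7 days.

30.7 days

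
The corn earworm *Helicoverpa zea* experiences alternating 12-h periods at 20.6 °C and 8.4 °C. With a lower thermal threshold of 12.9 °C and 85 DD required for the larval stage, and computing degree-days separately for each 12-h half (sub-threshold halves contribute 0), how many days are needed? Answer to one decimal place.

Day half: max(0, 20.6 − 12.9) × 0.5 = 7.7 × 0.5 = 3.85 DD.
Night half: max(0, 8.4 − 12.9) × 0.5 = 0.0 × 0.5 = 0.00 DD.
Per 24 h: 3.85 DD/day.
Duration = 85 / 3.85 = 22.078 ≈ 22.1 days.

22.1 days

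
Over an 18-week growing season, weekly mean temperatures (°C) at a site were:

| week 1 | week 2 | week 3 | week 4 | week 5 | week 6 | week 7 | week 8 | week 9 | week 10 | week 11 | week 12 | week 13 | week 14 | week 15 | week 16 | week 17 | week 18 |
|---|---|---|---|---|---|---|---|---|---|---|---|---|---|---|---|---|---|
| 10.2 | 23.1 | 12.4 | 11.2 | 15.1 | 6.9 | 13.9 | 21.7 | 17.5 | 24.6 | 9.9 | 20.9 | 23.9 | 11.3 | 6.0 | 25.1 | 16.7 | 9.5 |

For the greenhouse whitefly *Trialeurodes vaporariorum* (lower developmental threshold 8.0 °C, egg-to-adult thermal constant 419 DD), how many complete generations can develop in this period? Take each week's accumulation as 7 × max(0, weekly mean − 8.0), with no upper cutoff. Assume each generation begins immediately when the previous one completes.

2 generations

Weekly DD (7 × max(0, T̄ − 8.0)): 15.4, 105.7, 30.8, 22.4, 49.7, 0.0, 41.3, 95.9, 66.5, 116.2, 13.3, 90.3, 111.3, 23.1, 0.0, 119.7, 60.9, 10.5.
Season total = 973.0 DD.
Complete generations = ⌊973.0 / 419⌋ = 2.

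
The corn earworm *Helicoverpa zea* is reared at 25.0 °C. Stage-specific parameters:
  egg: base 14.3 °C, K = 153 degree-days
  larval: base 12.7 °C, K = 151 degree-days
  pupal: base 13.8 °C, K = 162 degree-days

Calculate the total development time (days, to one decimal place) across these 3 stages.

egg: 153 / (25.0 − 14.3) = 153 / 10.7 = 14.299 d.
larval: 151 / (25.0 − 12.7) = 151 / 12.3 = 12.276 d.
pupal: 162 / (25.0 − 13.8) = 162 / 11.2 = 14.464 d.
Sum = 41.040 ≈ 41.0 days.

41.0 days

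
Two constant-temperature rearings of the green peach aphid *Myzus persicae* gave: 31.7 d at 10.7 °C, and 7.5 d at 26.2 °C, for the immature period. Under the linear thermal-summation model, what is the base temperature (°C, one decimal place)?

Linear rate model ⇒ the product D·(T − T_b) is constant across temperatures.
31.7·(10.7 − T_b) = 7.5·(26.2 − T_b)
T_b = (31.7·10.7 − 7.5·26.2) / (31.7 − 7.5) = 142.69 / 24.2 = 5.896 °C ≈ 5.9 °C.

5.9 °C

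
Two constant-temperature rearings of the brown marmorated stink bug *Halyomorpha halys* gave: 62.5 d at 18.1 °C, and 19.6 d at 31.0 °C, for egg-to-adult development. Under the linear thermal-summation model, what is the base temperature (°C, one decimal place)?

12.2 °C

Linear rate model ⇒ the product D·(T − T_b) is constant across temperatures.
62.5·(18.1 − T_b) = 19.6·(31.0 − T_b)
T_b = (62.5·18.1 − 19.6·31.0) / (62.5 − 19.6) = 523.65 / 42.9 = 12.206 °C ≈ 12.2 °C.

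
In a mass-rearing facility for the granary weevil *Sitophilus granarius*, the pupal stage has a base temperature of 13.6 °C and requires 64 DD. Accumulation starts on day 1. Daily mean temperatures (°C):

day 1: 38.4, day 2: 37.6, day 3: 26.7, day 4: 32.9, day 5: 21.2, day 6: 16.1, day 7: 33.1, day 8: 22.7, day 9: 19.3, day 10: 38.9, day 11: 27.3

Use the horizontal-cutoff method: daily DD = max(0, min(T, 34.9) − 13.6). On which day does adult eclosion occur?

Daily DD above 13.6 °C (capped at 21.3): 21.3, 21.3, 13.1, 19.3, 7.6, 2.5, 19.5, 9.1, 5.7, 21.3, 13.7.
Cumulative: 21.3, 42.6, 55.7, 75.0, 82.6, 85.1, 104.6, 113.7, 119.4, 140.7, 154.4.
The total first reaches 64 DD on day 4.

day 4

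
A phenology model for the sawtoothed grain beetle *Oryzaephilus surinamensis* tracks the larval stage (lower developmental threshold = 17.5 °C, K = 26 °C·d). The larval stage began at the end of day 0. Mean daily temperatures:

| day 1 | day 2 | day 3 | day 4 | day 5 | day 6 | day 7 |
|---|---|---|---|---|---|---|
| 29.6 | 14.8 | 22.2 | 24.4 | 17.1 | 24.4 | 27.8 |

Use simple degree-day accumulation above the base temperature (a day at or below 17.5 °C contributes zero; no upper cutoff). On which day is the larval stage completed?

Daily DD above 17.5 °C: 12.1, 0.0, 4.7, 6.9, 0.0, 6.9, 10.3.
Cumulative: 12.1, 12.1, 16.8, 23.7, 23.7, 30.6, 40.9.
The total first reaches 26 DD on day 6.

day 6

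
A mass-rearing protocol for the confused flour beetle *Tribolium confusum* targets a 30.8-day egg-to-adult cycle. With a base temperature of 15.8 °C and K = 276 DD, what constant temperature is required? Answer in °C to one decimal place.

24.8 °C

Required daily accumulation = 276 / 30.8 = 8.961 DD/day.
T = T_base + 8.961 = 15.8 + 8.961 = 24.761 ≈ 24.8 °C.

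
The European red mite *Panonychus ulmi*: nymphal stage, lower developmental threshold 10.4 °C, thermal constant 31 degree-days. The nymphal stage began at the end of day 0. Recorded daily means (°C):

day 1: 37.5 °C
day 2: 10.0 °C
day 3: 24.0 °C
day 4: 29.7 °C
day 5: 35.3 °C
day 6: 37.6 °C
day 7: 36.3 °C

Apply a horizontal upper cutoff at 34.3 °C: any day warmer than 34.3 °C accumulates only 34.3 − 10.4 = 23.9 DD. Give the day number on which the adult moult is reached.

Daily DD above 10.4 °C (capped at 23.9): 23.9, 0.0, 13.6, 19.3, 23.9, 23.9, 23.9.
Cumulative: 23.9, 23.9, 37.5, 56.8, 80.7, 104.6, 128.5.
The total first reaches 31 DD on day 3.

day 3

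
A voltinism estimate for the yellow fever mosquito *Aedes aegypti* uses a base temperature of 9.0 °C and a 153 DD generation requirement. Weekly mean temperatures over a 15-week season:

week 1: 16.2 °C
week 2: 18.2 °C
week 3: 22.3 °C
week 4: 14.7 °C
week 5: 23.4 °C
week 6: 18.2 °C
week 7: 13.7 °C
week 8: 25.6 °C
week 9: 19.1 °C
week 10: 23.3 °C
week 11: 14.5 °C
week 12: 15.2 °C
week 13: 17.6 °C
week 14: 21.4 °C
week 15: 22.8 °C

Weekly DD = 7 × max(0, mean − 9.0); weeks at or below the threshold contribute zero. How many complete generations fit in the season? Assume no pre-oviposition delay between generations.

Weekly DD (7 × max(0, T̄ − 9.0)): 50.4, 64.4, 93.1, 39.9, 100.8, 64.4, 32.9, 116.2, 70.7, 100.1, 38.5, 43.4, 60.2, 86.8, 96.6.
Season total = 1058.4 DD.
Complete generations = ⌊1058.4 / 153⌋ = 6.

6 generations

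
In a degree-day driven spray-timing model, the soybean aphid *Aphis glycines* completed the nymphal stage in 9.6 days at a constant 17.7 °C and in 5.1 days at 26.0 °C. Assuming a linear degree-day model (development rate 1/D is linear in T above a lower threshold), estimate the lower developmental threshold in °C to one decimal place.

8.3 °C

Equal thermal constants: D₁(T₁ − T_b) = D₂(T₂ − T_b).
9.6·(17.7 − T_b) = 5.1·(26.0 − T_b)
T_b = (9.6·17.7 − 5.1·26.0) / (9.6 − 5.1) = 37.32 / 4.5 = 8.293 °C ≈ 8.3 °C.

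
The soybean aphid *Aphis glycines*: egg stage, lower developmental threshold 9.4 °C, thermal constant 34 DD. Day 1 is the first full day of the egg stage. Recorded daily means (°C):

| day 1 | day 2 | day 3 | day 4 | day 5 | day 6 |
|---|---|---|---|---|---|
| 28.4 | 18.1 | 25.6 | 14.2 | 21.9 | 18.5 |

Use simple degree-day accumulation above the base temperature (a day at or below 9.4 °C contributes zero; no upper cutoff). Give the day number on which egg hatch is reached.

day 3

Daily DD above 9.4 °C: 19.0, 8.7, 16.2, 4.8, 12.5, 9.1.
Cumulative: 19.0, 27.7, 43.9, 48.7, 61.2, 70.3.
The total first reaches 34 DD on day 3.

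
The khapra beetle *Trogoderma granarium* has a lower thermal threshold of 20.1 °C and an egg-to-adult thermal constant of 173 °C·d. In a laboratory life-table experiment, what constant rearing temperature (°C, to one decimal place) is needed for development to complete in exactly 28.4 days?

26.2 °C

Required daily accumulation = 173 / 28.4 = 6.092 DD/day.
T = T_base + 6.092 = 20.1 + 6.092 = 26.192 ≈ 26.2 °C.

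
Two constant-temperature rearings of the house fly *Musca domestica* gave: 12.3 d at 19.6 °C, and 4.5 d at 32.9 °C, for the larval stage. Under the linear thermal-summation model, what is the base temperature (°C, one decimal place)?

11.9 °C

Equal thermal constants: D₁(T₁ − T_b) = D₂(T₂ − T_b).
12.3·(19.6 − T_b) = 4.5·(32.9 − T_b)
T_b = (12.3·19.6 − 4.5·32.9) / (12.3 − 4.5) = 93.03 / 7.8 = 11.927 °C ≈ 11.9 °C.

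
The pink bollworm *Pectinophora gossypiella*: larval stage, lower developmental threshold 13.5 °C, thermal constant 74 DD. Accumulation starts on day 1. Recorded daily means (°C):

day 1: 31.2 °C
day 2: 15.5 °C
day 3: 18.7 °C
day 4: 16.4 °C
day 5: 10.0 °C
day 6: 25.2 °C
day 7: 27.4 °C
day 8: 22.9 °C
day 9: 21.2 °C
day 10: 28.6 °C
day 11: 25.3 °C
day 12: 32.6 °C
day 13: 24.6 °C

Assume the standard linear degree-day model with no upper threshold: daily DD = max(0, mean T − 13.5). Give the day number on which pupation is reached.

Daily DD above 13.5 °C: 17.7, 2.0, 5.2, 2.9, 0.0, 11.7, 13.9, 9.4, 7.7, 15.1, 11.8, 19.1, 11.1.
Cumulative: 17.7, 19.7, 24.9, 27.8, 27.8, 39.5, 53.4, 62.8, 70.5, 85.6, 97.4, 116.5, 127.6.
The total first reaches 74 DD on day 10.

day 10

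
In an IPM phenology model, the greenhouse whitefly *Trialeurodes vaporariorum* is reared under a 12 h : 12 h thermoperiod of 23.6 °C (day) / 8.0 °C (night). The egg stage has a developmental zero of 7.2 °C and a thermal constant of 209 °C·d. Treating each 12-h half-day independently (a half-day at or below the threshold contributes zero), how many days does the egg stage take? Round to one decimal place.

24.3 days

Day half: max(0, 23.6 − 7.2) × 0.5 = 16.4 × 0.5 = 8.20 DD.
Night half: max(0, 8.0 − 7.2) × 0.5 = 0.8 × 0.5 = 0.40 DD.
Per 24 h: 8.60 DD/day.
Duration = 209 / 8.60 = 24.302 ≈ 24.3 days.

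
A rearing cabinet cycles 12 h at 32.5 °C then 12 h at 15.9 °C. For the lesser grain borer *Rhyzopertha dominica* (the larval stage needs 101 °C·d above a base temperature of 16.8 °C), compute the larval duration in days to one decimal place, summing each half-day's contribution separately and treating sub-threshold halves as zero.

Day half: max(0, 32.5 − 16.8) × 0.5 = 15.7 × 0.5 = 7.85 DD.
Night half: max(0, 15.9 − 16.8) × 0.5 = 0.0 × 0.5 = 0.00 DD.
Per 24 h: 7.85 DD/day.
Duration = 101 / 7.85 = 12.866 ≈ 12.9 days.

12.9 days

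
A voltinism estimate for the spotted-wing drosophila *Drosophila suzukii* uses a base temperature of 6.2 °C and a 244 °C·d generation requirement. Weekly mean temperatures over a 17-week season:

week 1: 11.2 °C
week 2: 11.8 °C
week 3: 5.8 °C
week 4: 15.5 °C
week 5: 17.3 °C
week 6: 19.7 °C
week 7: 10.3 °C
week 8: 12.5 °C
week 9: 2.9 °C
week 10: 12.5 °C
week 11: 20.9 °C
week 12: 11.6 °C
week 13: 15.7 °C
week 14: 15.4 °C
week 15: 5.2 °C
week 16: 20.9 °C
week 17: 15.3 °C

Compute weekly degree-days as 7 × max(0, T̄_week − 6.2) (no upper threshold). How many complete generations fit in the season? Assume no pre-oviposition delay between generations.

Weekly DD (7 × max(0, T̄ − 6.2)): 35.0, 39.2, 0.0, 65.1, 77.7, 94.5, 28.7, 44.1, 0.0, 44.1, 102.9, 37.8, 66.5, 64.4, 0.0, 102.9, 63.7.
Season total = 866.6 DD.
Complete generations = ⌊866.6 / 244⌋ = 3.

3 generations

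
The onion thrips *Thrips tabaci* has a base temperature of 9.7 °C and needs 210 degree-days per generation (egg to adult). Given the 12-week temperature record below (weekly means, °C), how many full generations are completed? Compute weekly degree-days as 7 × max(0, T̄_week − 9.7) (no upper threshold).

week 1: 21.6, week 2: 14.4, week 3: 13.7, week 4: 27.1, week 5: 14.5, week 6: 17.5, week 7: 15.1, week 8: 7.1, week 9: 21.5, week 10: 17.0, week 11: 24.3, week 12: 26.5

3 generations

Weekly DD (7 × max(0, T̄ − 9.7)): 83.3, 32.9, 28.0, 121.8, 33.6, 54.6, 37.8, 0.0, 82.6, 51.1, 102.2, 117.6.
Season total = 745.5 DD.
Complete generations = ⌊745.5 / 210⌋ = 3.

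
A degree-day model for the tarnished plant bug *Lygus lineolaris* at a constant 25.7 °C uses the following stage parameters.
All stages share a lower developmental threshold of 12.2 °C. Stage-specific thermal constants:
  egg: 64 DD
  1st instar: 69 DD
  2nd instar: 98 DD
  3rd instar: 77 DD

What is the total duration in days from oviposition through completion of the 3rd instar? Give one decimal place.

Daily accumulation at 25.7 °C = 25.7 − 12.2 = 13.5 DD/day.
Total K = 64 + 69 + 98 + 77 = 308 DD.
Total duration = 308 / 13.5 = 22.815 ≈ 22.8 days.

22.8 days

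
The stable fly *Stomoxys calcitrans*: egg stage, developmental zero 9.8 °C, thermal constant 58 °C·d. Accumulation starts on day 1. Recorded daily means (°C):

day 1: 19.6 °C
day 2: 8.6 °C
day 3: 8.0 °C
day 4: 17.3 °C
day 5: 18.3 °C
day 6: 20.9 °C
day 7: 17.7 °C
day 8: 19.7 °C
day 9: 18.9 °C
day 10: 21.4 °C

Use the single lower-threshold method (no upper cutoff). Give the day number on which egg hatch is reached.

Daily DD above 9.8 °C: 9.8, 0.0, 0.0, 7.5, 8.5, 11.1, 7.9, 9.9, 9.1, 11.6.
Cumulative: 9.8, 9.8, 9.8, 17.3, 25.8, 36.9, 44.8, 54.7, 63.8, 75.4.
The total first reaches 58 DD on day 9.

day 9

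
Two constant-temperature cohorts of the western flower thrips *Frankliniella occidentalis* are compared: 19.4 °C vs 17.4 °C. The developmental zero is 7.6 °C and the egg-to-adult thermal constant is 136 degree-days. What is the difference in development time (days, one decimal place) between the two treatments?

2.4 days

At 19.4 °C: 136 / (19.4 − 7.6) = 136 / 11.8 = 11.525 d.
At 17.4 °C: 136 / (17.4 − 7.6) = 136 / 9.8 = 13.878 d.
Difference = |11.525 − 13.878| = 2.352 ≈ 2.4 days.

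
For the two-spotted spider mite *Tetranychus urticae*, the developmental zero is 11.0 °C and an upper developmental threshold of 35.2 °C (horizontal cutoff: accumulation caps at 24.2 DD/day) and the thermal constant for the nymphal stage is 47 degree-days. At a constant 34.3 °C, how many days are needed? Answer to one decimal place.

2.0 days

Daily accumulation = 34.3 − 11.0 = 23.3 DD/day.
Duration = 47 / 23.3 = 2.017 ≈ 2.0 days.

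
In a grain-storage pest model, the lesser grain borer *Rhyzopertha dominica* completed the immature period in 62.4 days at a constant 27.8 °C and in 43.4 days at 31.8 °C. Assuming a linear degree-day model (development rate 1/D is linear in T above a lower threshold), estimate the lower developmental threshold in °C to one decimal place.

Under the model K = D·(T − T_b), so D₁·(T₁ − T_b) = D₂·(T₂ − T_b).
62.4·(27.8 − T_b) = 43.4·(31.8 − T_b)
T_b = (62.4·27.8 − 43.4·31.8) / (62.4 − 43.4) = 354.60 / 19.0 = 18.663 °C ≈ 18.7 °C.

18.7 °C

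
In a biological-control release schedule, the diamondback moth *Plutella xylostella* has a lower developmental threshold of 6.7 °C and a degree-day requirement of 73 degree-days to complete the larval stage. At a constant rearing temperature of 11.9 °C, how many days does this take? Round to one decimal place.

Daily accumulation = 11.9 − 6.7 = 5.2 DD/day.
Duration = 73 / 5.2 = 14.038 ≈ 14.0 days.

14.0 days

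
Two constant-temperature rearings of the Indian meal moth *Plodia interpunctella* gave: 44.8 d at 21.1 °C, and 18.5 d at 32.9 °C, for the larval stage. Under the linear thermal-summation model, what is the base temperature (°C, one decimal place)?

12.8 °C

Equal thermal constants: D₁(T₁ − T_b) = D₂(T₂ − T_b).
44.8·(21.1 − T_b) = 18.5·(32.9 − T_b)
T_b = (44.8·21.1 − 18.5·32.9) / (44.8 − 18.5) = 336.63 / 26.3 = 12.800 °C ≈ 12.8 °C.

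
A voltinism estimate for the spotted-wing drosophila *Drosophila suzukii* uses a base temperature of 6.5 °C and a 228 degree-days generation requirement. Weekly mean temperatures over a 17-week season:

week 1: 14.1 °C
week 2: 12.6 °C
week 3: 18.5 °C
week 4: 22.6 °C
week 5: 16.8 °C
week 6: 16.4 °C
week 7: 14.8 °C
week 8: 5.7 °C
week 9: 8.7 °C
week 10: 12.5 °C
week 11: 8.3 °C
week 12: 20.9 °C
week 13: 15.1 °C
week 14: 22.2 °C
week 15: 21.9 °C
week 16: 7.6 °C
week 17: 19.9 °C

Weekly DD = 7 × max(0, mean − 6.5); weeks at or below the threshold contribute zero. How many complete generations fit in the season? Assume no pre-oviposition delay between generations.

Weekly DD (7 × max(0, T̄ − 6.5)): 53.2, 42.7, 84.0, 112.7, 72.1, 69.3, 58.1, 0.0, 15.4, 42.0, 12.6, 100.8, 60.2, 109.9, 107.8, 7.7, 93.8.
Season total = 1042.3 DD.
Complete generations = ⌊1042.3 / 228⌋ = 4.

4 generations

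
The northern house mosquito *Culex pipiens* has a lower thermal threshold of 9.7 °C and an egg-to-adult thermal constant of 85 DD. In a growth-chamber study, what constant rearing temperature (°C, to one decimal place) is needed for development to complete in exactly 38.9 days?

11.9 °C

Required daily accumulation = 85 / 38.9 = 2.185 DD/day.
T = T_base + 2.185 = 9.7 + 2.185 = 11.885 ≈ 11.9 °C.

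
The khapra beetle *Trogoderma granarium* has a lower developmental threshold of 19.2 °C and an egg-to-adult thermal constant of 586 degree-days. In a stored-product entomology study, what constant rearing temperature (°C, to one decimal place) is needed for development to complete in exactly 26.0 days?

Required daily accumulation = 586 / 26.0 = 22.538 DD/day.
T = T_base + 22.538 = 19.2 + 22.538 = 41.738 ≈ 41.7 °C.

41.7 °C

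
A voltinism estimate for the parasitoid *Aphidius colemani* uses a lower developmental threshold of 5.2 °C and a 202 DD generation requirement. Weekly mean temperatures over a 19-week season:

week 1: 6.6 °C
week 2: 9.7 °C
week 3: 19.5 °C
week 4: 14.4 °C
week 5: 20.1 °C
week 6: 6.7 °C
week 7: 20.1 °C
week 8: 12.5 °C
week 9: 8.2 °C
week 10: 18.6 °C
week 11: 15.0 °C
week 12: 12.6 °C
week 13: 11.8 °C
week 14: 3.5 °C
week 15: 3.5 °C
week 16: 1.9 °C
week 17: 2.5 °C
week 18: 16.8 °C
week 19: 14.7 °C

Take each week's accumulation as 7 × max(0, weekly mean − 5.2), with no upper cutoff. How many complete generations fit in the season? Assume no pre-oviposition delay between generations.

Weekly DD (7 × max(0, T̄ − 5.2)): 9.8, 31.5, 100.1, 64.4, 104.3, 10.5, 104.3, 51.1, 21.0, 93.8, 68.6, 51.8, 46.2, 0.0, 0.0, 0.0, 0.0, 81.2, 66.5.
Season total = 905.1 DD.
Complete generations = ⌊905.1 / 202⌋ = 4.

4 generations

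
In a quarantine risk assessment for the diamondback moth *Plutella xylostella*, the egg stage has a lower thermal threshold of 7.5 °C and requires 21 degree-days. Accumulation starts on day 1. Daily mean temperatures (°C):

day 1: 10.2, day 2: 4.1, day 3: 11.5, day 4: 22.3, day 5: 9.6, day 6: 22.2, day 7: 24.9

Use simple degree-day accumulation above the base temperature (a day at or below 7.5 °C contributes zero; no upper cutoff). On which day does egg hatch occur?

Daily DD above 7.5 °C: 2.7, 0.0, 4.0, 14.8, 2.1, 14.7, 17.4.
Cumulative: 2.7, 2.7, 6.7, 21.5, 23.6, 38.3, 55.7.
The total first reaches 21 DD on day 4.

day 4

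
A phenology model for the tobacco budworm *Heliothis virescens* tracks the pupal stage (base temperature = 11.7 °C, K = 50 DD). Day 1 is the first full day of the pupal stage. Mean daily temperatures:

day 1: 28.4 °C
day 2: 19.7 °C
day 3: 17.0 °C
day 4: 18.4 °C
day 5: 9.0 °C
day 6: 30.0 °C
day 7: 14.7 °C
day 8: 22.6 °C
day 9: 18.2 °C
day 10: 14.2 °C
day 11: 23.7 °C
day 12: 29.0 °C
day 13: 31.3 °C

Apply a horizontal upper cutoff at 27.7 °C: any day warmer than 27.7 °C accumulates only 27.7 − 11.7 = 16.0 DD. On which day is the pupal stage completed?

Daily DD above 11.7 °C (capped at 16.0): 16.0, 8.0, 5.3, 6.7, 0.0, 16.0, 3.0, 10.9, 6.5, 2.5, 12.0, 16.0, 16.0.
Cumulative: 16.0, 24.0, 29.3, 36.0, 36.0, 52.0, 55.0, 65.9, 72.4, 74.9, 86.9, 102.9, 118.9.
The total first reaches 50 DD on day 6.

day 6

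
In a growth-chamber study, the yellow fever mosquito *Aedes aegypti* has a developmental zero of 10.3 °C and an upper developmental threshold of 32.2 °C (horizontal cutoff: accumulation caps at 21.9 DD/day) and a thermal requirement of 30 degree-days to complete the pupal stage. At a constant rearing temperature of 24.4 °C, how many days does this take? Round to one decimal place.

2.1 days

Daily accumulation = 24.4 − 10.3 = 14.1 DD/day.
Duration = 30 / 14.1 = 2.128 ≈ 2.1 days.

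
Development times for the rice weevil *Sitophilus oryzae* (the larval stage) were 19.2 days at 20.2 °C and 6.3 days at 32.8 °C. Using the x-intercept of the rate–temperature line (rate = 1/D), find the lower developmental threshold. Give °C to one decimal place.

14.0 °C

Linear rate model ⇒ the product D·(T − T_b) is constant across temperatures.
19.2·(20.2 − T_b) = 6.3·(32.8 − T_b)
T_b = (19.2·20.2 − 6.3·32.8) / (19.2 − 6.3) = 181.20 / 12.9 = 14.047 °C ≈ 14.0 °C.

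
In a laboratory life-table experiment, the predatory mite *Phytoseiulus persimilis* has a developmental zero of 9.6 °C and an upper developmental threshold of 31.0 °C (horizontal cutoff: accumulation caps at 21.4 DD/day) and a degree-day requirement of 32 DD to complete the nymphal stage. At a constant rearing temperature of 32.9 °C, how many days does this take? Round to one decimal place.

1.5 days

Temperature 32.9 °C exceeds the upper threshold, so daily accumulation caps at 31.0 − 9.6 = 21.4 DD/day.
Duration = 32 / 21.4 = 1.495 ≈ 1.5 days.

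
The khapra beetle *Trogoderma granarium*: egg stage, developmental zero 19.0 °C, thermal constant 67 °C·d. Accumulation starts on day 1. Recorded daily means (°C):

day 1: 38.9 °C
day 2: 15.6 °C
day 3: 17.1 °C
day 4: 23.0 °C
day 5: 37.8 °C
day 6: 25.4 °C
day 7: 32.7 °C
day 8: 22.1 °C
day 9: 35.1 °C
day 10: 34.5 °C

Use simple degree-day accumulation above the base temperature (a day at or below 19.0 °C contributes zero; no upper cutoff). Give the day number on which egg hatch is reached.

Daily DD above 19.0 °C: 19.9, 0.0, 0.0, 4.0, 18.8, 6.4, 13.7, 3.1, 16.1, 15.5.
Cumulative: 19.9, 19.9, 19.9, 23.9, 42.7, 49.1, 62.8, 65.9, 82.0, 97.5.
The total first reaches 67 DD on day 9.

day 9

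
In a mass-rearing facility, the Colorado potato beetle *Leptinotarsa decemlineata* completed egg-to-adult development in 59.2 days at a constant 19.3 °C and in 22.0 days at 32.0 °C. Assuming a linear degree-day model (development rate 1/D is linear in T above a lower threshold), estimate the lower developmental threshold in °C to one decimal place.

Equal thermal constants: D₁(T₁ − T_b) = D₂(T₂ − T_b).
59.2·(19.3 − T_b) = 22.0·(32.0 − T_b)
T_b = (59.2·19.3 − 22.0·32.0) / (59.2 − 22.0) = 438.56 / 37.2 = 11.789 °C ≈ 11.8 °C.

11.8 °C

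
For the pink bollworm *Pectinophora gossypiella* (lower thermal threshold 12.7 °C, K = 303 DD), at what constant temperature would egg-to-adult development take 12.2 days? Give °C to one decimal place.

Required daily accumulation = 303 / 12.2 = 24.836 DD/day.
T = T_base + 24.836 = 12.7 + 24.836 = 37.536 ≈ 37.5 °C.

37.5 °C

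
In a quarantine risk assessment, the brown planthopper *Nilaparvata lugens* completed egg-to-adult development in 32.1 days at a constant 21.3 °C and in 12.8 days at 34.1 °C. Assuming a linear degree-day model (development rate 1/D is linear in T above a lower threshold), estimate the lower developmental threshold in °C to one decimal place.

Under the model K = D·(T − T_b), so D₁·(T₁ − T_b) = D₂·(T₂ − T_b).
32.1·(21.3 − T_b) = 12.8·(34.1 − T_b)
T_b = (32.1·21.3 − 12.8·34.1) / (32.1 − 12.8) = 247.25 / 19.3 = 12.811 °C ≈ 12.8 °C.

12.8 °C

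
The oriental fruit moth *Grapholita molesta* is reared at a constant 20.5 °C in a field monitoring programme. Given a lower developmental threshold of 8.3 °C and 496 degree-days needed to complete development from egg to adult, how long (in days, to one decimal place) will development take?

40.7 days

Daily accumulation = 20.5 − 8.3 = 12.2 DD/day.
Duration = 496 / 12.2 = 40.656 ≈ 40.7 days.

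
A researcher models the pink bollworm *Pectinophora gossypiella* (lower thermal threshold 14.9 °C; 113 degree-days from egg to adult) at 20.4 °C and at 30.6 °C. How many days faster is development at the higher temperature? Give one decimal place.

At 20.4 °C: 113 / (20.4 − 14.9) = 113 / 5.5 = 20.545 d.
At 30.6 °C: 113 / (30.6 − 14.9) = 113 / 15.7 = 7.197 d.
Difference = |20.545 − 7.197| = 13.348 ≈ 13.3 days.

13.3 days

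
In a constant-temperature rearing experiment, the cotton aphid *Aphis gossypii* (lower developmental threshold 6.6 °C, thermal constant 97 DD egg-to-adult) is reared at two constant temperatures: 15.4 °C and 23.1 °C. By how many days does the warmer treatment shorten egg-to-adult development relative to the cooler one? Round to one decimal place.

At 15.4 °C: 97 / (15.4 − 6.6) = 97 / 8.8 = 11.023 d.
At 23.1 °C: 97 / (23.1 − 6.6) = 97 / 16.5 = 5.879 d.
Difference = |11.023 − 5.879| = 5.144 ≈ 5.1 days.

5.1 days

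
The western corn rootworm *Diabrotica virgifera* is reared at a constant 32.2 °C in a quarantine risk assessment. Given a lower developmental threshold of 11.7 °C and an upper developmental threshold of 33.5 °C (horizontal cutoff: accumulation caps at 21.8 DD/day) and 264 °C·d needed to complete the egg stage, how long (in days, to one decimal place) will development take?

12.9 days

Daily accumulation = 32.2 − 11.7 = 20.5 DD/day.
Duration = 264 / 20.5 = 12.878 ≈ 12.9 days.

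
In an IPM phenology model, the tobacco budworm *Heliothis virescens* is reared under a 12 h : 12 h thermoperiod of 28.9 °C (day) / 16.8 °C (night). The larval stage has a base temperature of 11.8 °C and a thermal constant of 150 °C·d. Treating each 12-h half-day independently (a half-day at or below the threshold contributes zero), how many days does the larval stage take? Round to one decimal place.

Day half: max(0, 28.9 − 11.8) × 0.5 = 17.1 × 0.5 = 8.55 DD.
Night half: max(0, 16.8 − 11.8) × 0.5 = 5.0 × 0.5 = 2.50 DD.
Per 24 h: 11.05 DD/day.
Duration = 150 / 11.05 = 13.575 ≈ 13.6 days.

13.6 days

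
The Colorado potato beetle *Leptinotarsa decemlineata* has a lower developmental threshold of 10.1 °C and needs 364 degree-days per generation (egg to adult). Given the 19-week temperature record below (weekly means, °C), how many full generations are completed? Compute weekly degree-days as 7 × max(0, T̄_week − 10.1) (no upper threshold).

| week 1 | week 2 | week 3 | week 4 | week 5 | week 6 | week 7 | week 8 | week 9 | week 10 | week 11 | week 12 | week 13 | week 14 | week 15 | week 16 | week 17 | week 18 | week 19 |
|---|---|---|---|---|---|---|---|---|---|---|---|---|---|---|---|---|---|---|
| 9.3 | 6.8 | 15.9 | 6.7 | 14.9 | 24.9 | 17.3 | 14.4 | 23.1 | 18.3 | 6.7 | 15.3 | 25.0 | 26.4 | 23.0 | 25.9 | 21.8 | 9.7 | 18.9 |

2 generations

Weekly DD (7 × max(0, T̄ − 10.1)): 0.0, 0.0, 40.6, 0.0, 33.6, 103.6, 50.4, 30.1, 91.0, 57.4, 0.0, 36.4, 104.3, 114.1, 90.3, 110.6, 81.9, 0.0, 61.6.
Season total = 1005.9 DD.
Complete generations = ⌊1005.9 / 364⌋ = 2.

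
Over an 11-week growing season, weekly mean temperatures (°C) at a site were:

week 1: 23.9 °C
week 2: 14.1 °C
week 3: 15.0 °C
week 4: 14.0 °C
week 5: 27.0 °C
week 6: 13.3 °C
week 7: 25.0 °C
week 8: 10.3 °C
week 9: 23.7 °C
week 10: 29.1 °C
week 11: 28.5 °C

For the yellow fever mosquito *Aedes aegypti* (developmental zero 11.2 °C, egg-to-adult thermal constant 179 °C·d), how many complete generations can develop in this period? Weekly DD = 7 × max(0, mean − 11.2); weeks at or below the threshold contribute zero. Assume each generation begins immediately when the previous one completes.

3 generations

Weekly DD (7 × max(0, T̄ − 11.2)): 88.9, 20.3, 26.6, 19.6, 110.6, 14.7, 96.6, 0.0, 87.5, 125.3, 121.1.
Season total = 711.2 DD.
Complete generations = ⌊711.2 / 179⌋ = 3.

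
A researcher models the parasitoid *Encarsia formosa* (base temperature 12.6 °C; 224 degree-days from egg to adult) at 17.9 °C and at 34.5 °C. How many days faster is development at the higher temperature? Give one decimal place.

At 17.9 °C: 224 / (17.9 − 12.6) = 224 / 5.3 = 42.264 d.
At 34.5 °C: 224 / (34.5 − 12.6) = 224 / 21.9 = 10.228 d.
Difference = |42.264 − 10.228| = 32.036 ≈ 32.0 days.

32.0 days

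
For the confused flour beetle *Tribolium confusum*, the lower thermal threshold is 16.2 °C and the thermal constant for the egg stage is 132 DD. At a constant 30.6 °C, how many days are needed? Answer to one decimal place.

Daily accumulation = 30.6 − 16.2 = 14.4 DD/day.
Duration = 132 / 14.4 = 9.167 ≈ 9.2 days.

9.2 days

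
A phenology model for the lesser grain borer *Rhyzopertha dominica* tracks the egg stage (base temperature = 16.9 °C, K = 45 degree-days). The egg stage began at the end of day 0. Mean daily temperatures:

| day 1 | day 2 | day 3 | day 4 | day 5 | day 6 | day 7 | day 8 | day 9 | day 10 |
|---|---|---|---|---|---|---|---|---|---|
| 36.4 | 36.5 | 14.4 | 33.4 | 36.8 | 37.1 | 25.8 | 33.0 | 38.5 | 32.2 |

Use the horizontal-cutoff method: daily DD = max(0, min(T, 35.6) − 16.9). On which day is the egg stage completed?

day 4

Daily DD above 16.9 °C (capped at 18.7): 18.7, 18.7, 0.0, 16.5, 18.7, 18.7, 8.9, 16.1, 18.7, 15.3.
Cumulative: 18.7, 37.4, 37.4, 53.9, 72.6, 91.3, 100.2, 116.3, 135.0, 150.3.
The total first reaches 45 DD on day 4.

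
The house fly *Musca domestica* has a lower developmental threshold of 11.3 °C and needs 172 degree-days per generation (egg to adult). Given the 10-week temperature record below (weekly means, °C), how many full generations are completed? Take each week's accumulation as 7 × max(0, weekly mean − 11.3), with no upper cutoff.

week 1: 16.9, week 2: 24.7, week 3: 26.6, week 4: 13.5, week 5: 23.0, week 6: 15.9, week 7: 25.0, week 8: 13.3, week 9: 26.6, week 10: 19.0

3 generations

Weekly DD (7 × max(0, T̄ − 11.3)): 39.2, 93.8, 107.1, 15.4, 81.9, 32.2, 95.9, 14.0, 107.1, 53.9.
Season total = 640.5 DD.
Complete generations = ⌊640.5 / 172⌋ = 3.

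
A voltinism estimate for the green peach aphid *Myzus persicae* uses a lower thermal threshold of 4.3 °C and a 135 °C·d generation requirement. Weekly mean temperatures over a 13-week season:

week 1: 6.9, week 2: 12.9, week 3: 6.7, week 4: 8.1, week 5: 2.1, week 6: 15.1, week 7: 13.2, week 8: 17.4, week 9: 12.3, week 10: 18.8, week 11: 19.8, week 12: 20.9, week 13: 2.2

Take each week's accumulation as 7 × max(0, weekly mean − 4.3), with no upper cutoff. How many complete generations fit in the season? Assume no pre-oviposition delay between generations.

Weekly DD (7 × max(0, T̄ − 4.3)): 18.2, 60.2, 16.8, 26.6, 0.0, 75.6, 62.3, 91.7, 56.0, 101.5, 108.5, 116.2, 0.0.
Season total = 733.6 DD.
Complete generations = ⌊733.6 / 135⌋ = 5.

5 generations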